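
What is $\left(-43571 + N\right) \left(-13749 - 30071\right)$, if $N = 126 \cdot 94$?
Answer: $1390277140$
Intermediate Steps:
$N = 11844$
$\left(-43571 + N\right) \left(-13749 - 30071\right) = \left(-43571 + 11844\right) \left(-13749 - 30071\right) = \left(-31727\right) \left(-43820\right) = 1390277140$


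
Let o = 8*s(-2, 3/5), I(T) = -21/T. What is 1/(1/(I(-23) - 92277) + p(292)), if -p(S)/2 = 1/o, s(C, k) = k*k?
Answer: -12734100/8843263 ≈ -1.4400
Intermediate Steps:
s(C, k) = k**2
o = 72/25 (o = 8*(3/5)**2 = 8*(9/25) = 72/25 ≈ 2.8800)
p(S) = -25/36 (p(S) = -2/72/25 = -2*25/72 = -25/36)
1/(1/(I(-23) - 92277) + p(292)) = 1/(1/(-21/(-23) - 92277) - 25/36) = 1/(1/(-21*(-1/23) - 92277) - 25/36) = 1/(1/(21/23 - 92277) - 25/36) = 1/(1/(-2122350/23) - 25/36) = 1/(-23/2122350 - 25/36) = 1/(-8843263/12734100) = -12734100/8843263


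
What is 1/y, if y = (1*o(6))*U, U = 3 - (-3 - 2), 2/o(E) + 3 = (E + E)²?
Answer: 141/16 ≈ 8.8125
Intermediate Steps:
o(E) = 2/(-3 + 4*E²) (o(E) = 2/(-3 + (E + E)²) = 2/(-3 + (2*E)²) = 2/(-3 + 4*E²))
U = 8 (U = 3 - 1*(-5) = 3 + 5 = 8)
y = 16/141 (y = (1*(2/(-3 + 4*6²)))*8 = (1*(2/(-3 + 4*36)))*8 = (1*(2/(-3 + 144)))*8 = (1*(2/141))*8 = (2/141)*8 = 16/141 ≈ 0.11348)
1/y = 1/(16/141) = 141/16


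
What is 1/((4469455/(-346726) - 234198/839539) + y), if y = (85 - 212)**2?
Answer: 291089999314/4691157114618513 ≈ 6.2051e-5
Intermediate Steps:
y = 16129 (y = (-127)**2 = 16129)
1/((4469455/(-346726) - 234198/839539) + y) = 1/((4469455/(-346726) - 234198/839539) + 16129) = 1/((4469455*(-1/346726) - 234198*1/839539) + 16129) = 1/((-4469455/346726 - 234198/839539) + 16129) = 1/(-3833484316993/291089999314 + 16129) = 1/(4691157114618513/291089999314) = 291089999314/4691157114618513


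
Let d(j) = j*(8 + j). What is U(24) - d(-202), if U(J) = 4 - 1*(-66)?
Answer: -39118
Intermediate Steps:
U(J) = 70 (U(J) = 4 + 66 = 70)
U(24) - d(-202) = 70 - (-202)*(8 - 202) = 70 - (-202)*(-194) = 70 - 1*39188 = 70 - 39188 = -39118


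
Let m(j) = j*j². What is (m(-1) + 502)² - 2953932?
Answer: -2702931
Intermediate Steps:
m(j) = j³
(m(-1) + 502)² - 2953932 = ((-1)³ + 502)² - 2953932 = (-1 + 502)² - 2953932 = 501² - 2953932 = 251001 - 2953932 = -2702931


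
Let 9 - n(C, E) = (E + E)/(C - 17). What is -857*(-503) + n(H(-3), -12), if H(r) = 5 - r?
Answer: 1293232/3 ≈ 4.3108e+5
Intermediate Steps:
n(C, E) = 9 - 2*E/(-17 + C) (n(C, E) = 9 - (E + E)/(C - 17) = 9 - 2*E/(-17 + C))
-857*(-503) + n(H(-3), -12) = -857*(-503) + (-153 - 2*(-12) + 9*(5 - 1*(-3)))/(-17 + (5 - 1*(-3))) = 431071 + (-153 + 24 + 9*(5 + 3))/(-17 + (5 + 3)) = 431071 + (-153 + 24 + 9*8)/(-17 + 8) = 431071 + (-153 + 24 + 72)/(-9) = 431071 - ⅑*(-57) = 431071 + 19/3 = 1293232/3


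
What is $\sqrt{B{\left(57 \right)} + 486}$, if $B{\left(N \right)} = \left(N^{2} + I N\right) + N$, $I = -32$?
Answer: $4 \sqrt{123} \approx 44.362$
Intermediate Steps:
$B{\left(N \right)} = N^{2} - 31 N$ ($B{\left(N \right)} = \left(N^{2} - 32 N\right) + N = N^{2} - 31 N$)
$\sqrt{B{\left(57 \right)} + 486} = \sqrt{57 \left(-31 + 57\right) + 486} = \sqrt{57 \cdot 26 + 486} = \sqrt{1482 + 486} = \sqrt{1968} = 4 \sqrt{123}$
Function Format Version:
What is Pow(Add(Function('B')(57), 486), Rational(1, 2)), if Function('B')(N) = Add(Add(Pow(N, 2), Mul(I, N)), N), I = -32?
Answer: Mul(4, Pow(123, Rational(1, 2))) ≈ 44.362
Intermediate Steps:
Function('B')(N) = Add(Pow(N, 2), Mul(-31, N)) (Function('B')(N) = Add(Add(Pow(N, 2), Mul(-32, N)), N) = Add(Pow(N, 2), Mul(-31, N)))
Pow(Add(Function('B')(57), 486), Rational(1, 2)) = Pow(Add(Mul(57, Add(-31, 57)), 486), Rational(1, 2)) = Pow(Add(Mul(57, 26), 486), Rational(1, 2)) = Pow(Add(1482, 486), Rational(1, 2)) = Pow(1968, Rational(1, 2)) = Mul(4, Pow(123, Rational(1, 2)))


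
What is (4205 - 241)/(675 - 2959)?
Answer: -991/571 ≈ -1.7356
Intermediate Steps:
(4205 - 241)/(675 - 2959) = 3964/(-2284) = 3964*(-1/2284) = -991/571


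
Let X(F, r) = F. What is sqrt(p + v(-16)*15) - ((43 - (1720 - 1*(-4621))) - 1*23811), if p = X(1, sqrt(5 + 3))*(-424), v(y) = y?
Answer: 30109 + 2*I*sqrt(166) ≈ 30109.0 + 25.768*I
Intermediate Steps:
p = -424 (p = 1*(-424) = -424)
sqrt(p + v(-16)*15) - ((43 - (1720 - 1*(-4621))) - 1*23811) = sqrt(-424 - 16*15) - ((43 - (1720 - 1*(-4621))) - 1*23811) = sqrt(-424 - 240) - ((43 - (1720 + 4621)) - 23811) = sqrt(-664) - ((43 - 1*6341) - 23811) = 2*I*sqrt(166) - ((43 - 6341) - 23811) = 2*I*sqrt(166) - (-6298 - 23811) = 2*I*sqrt(166) - 1*(-30109) = 2*I*sqrt(166) + 30109 = 30109 + 2*I*sqrt(166)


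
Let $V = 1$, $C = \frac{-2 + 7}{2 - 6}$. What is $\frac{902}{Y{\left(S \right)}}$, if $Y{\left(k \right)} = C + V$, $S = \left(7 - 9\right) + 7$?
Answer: $-3608$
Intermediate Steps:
$C = - \frac{5}{4}$ ($C = \frac{5}{-4} = 5 \left(- \frac{1}{4}\right) = - \frac{5}{4} \approx -1.25$)
$S = 5$ ($S = -2 + 7 = 5$)
$Y{\left(k \right)} = - \frac{1}{4}$ ($Y{\left(k \right)} = - \frac{5}{4} + 1 = - \frac{1}{4}$)
$\frac{902}{Y{\left(S \right)}} = \frac{902}{- \frac{1}{4}} = 902 \left(-4\right) = -3608$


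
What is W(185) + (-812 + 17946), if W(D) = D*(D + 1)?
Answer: 51544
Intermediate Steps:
W(D) = D*(1 + D)
W(185) + (-812 + 17946) = 185*(1 + 185) + (-812 + 17946) = 185*186 + 17134 = 34410 + 17134 = 51544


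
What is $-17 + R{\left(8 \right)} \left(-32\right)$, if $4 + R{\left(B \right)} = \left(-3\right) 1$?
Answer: $207$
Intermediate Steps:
$R{\left(B \right)} = -7$ ($R{\left(B \right)} = -4 - 3 = -7$)
$-17 + R{\left(8 \right)} \left(-32\right) = -17 - -224 = -17 + 224 = 207$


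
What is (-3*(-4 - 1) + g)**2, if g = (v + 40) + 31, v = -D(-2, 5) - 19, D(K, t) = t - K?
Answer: 3600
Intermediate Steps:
v = -26 (v = -(5 - 1*(-2)) - 19 = -(5 + 2) - 19 = -1*7 - 19 = -7 - 19 = -26)
g = 45 (g = (-26 + 40) + 31 = 14 + 31 = 45)
(-3*(-4 - 1) + g)**2 = (-3*(-4 - 1) + 45)**2 = (-3*(-5) + 45)**2 = (15 + 45)**2 = 60**2 = 3600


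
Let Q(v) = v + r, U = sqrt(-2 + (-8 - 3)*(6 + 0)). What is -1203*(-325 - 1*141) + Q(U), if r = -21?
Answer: 560577 + 2*I*sqrt(17) ≈ 5.6058e+5 + 8.2462*I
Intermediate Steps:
U = 2*I*sqrt(17) (U = sqrt(-2 - 11*6) = sqrt(-2 - 66) = sqrt(-68) = 2*I*sqrt(17) ≈ 8.2462*I)
Q(v) = -21 + v (Q(v) = v - 21 = -21 + v)
-1203*(-325 - 1*141) + Q(U) = -1203*(-325 - 1*141) + (-21 + 2*I*sqrt(17)) = -1203*(-325 - 141) + (-21 + 2*I*sqrt(17)) = -1203*(-466) + (-21 + 2*I*sqrt(17)) = 560598 + (-21 + 2*I*sqrt(17)) = 560577 + 2*I*sqrt(17)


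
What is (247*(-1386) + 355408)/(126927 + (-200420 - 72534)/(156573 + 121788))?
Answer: 3637064826/35331253693 ≈ 0.10294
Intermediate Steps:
(247*(-1386) + 355408)/(126927 + (-200420 - 72534)/(156573 + 121788)) = (-342342 + 355408)/(126927 - 272954/278361) = 13066/(126927 - 272954*1/278361) = 13066/(126927 - 272954/278361) = 13066/(35331253693/278361) = 13066*(278361/35331253693) = 3637064826/35331253693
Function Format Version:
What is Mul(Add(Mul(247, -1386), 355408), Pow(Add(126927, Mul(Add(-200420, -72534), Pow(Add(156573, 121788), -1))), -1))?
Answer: Rational(3637064826, 35331253693) ≈ 0.10294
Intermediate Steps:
Mul(Add(Mul(247, -1386), 355408), Pow(Add(126927, Mul(Add(-200420, -72534), Pow(Add(156573, 121788), -1))), -1)) = Mul(Add(-342342, 355408), Pow(Add(126927, Mul(-272954, Pow(278361, -1))), -1)) = Mul(13066, Pow(Add(126927, Mul(-272954, Rational(1, 278361))), -1)) = Mul(13066, Pow(Add(126927, Rational(-272954, 278361)), -1)) = Mul(13066, Pow(Rational(35331253693, 278361), -1)) = Mul(13066, Rational(278361, 35331253693)) = Rational(3637064826, 35331253693)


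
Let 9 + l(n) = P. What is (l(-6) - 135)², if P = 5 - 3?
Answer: 20164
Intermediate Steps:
P = 2
l(n) = -7 (l(n) = -9 + 2 = -7)
(l(-6) - 135)² = (-7 - 135)² = (-142)² = 20164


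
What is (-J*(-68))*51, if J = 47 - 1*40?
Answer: 24276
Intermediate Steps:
J = 7 (J = 47 - 40 = 7)
(-J*(-68))*51 = (-1*7*(-68))*51 = -7*(-68)*51 = 476*51 = 24276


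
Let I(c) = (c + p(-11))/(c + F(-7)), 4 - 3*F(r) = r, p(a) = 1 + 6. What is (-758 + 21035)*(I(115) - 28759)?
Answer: -103796320563/178 ≈ -5.8312e+8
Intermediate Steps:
p(a) = 7
F(r) = 4/3 - r/3
I(c) = (7 + c)/(11/3 + c) (I(c) = (c + 7)/(c + (4/3 - 1/3*(-7))) = (7 + c)/(c + (4/3 + 7/3)) = (7 + c)/(c + 11/3) = (7 + c)/(11/3 + c))
(-758 + 21035)*(I(115) - 28759) = (-758 + 21035)*(3*(7 + 115)/(11 + 3*115) - 28759) = 20277*(3*122/(11 + 345) - 28759) = 20277*(3*122/356 - 28759) = 20277*(3*(1/356)*122 - 28759) = 20277*(183/178 - 28759) = 20277*(-5118919/178) = -103796320563/178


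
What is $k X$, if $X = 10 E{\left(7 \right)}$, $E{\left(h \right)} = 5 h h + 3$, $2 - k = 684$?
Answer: $-1691360$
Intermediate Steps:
$k = -682$ ($k = 2 - 684 = -682$)
$E{\left(h \right)} = 3 + 5 h^{2}$ ($E{\left(h \right)} = 5 h^{2} + 3 = 3 + 5 h^{2}$)
$X = 2480$ ($X = 10 \left(3 + 5 \cdot 7^{2}\right) = 10 \left(3 + 5 \cdot 49\right) = 10 \left(3 + 245\right) = 10 \cdot 248 = 2480$)
$k X = \left(-682\right) 2480 = -1691360$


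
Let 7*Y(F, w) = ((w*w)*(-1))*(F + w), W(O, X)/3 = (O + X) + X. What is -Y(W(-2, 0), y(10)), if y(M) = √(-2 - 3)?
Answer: 30/7 - 5*I*√5/7 ≈ 4.2857 - 1.5972*I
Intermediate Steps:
W(O, X) = 3*O + 6*X (W(O, X) = 3*((O + X) + X) = 3*(O + 2*X) = 3*O + 6*X)
y(M) = I*√5 (y(M) = √(-5) = I*√5)
Y(F, w) = -w²*(F + w)/7 (Y(F, w) = (((w*w)*(-1))*(F + w))/7 = ((w²*(-1))*(F + w))/7 = ((-w²)*(F + w))/7 = (-w²*(F + w))/7 = -w²*(F + w)/7)
-Y(W(-2, 0), y(10)) = -(I*√5)²*(-(3*(-2) + 6*0) - I*√5)/7 = -(-5)*(-(-6 + 0) - I*√5)/7 = -(-5)*(-1*(-6) - I*√5)/7 = -(-5)*(6 - I*√5)/7 = -(-30/7 + 5*I*√5/7) = 30/7 - 5*I*√5/7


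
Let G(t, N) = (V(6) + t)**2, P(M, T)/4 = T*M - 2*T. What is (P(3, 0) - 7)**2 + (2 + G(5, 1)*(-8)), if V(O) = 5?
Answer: -749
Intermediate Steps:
P(M, T) = -8*T + 4*M*T (P(M, T) = 4*(T*M - 2*T) = 4*(M*T - 2*T) = 4*(-2*T + M*T) = -8*T + 4*M*T)
G(t, N) = (5 + t)**2
(P(3, 0) - 7)**2 + (2 + G(5, 1)*(-8)) = (4*0*(-2 + 3) - 7)**2 + (2 + (5 + 5)**2*(-8)) = (4*0*1 - 7)**2 + (2 + 10**2*(-8)) = (0 - 7)**2 + (2 + 100*(-8)) = (-7)**2 + (2 - 800) = 49 - 798 = -749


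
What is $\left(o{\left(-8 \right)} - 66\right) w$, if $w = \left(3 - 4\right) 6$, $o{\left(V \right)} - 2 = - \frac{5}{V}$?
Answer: $\frac{1521}{4} \approx 380.25$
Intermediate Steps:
$o{\left(V \right)} = 2 - \frac{5}{V}$
$w = -6$ ($w = \left(-1\right) 6 = -6$)
$\left(o{\left(-8 \right)} - 66\right) w = \left(\left(2 - \frac{5}{-8}\right) - 66\right) \left(-6\right) = \left(\left(2 - - \frac{5}{8}\right) - 66\right) \left(-6\right) = \left(\left(2 + \frac{5}{8}\right) - 66\right) \left(-6\right) = \left(\frac{21}{8} - 66\right) \left(-6\right) = \left(- \frac{507}{8}\right) \left(-6\right) = \frac{1521}{4}$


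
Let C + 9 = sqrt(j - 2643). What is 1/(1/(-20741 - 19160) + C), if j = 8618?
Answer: 2865769622/1876755313775 + 1592089801*sqrt(239)/1876755313775 ≈ 0.014642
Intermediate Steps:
C = -9 + 5*sqrt(239) (C = -9 + sqrt(8618 - 2643) = -9 + sqrt(5975) = -9 + 5*sqrt(239) ≈ 68.298)
1/(1/(-20741 - 19160) + C) = 1/(1/(-20741 - 19160) + (-9 + 5*sqrt(239))) = 1/(1/(-39901) + (-9 + 5*sqrt(239))) = 1/(-1/39901 + (-9 + 5*sqrt(239))) = 1/(-359110/39901 + 5*sqrt(239))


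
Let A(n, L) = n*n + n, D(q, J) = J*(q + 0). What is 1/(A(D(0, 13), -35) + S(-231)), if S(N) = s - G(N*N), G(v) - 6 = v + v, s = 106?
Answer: -1/106622 ≈ -9.3789e-6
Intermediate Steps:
D(q, J) = J*q
G(v) = 6 + 2*v (G(v) = 6 + (v + v) = 6 + 2*v)
A(n, L) = n + n² (A(n, L) = n² + n = n + n²)
S(N) = 100 - 2*N² (S(N) = 106 - (6 + 2*(N*N)) = 106 - (6 + 2*N²) = 106 + (-6 - 2*N²) = 100 - 2*N²)
1/(A(D(0, 13), -35) + S(-231)) = 1/((13*0)*(1 + 13*0) + (100 - 2*(-231)²)) = 1/(0*(1 + 0) + (100 - 2*53361)) = 1/(0*1 + (100 - 106722)) = 1/(0 - 106622) = 1/(-106622) = -1/106622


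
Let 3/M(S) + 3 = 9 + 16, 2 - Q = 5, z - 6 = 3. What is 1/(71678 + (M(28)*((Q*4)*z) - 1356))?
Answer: 11/773380 ≈ 1.4223e-5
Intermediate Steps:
z = 9 (z = 6 + 3 = 9)
Q = -3 (Q = 2 - 1*5 = 2 - 5 = -3)
M(S) = 3/22 (M(S) = 3/(-3 + (9 + 16)) = 3/(-3 + 25) = 3/22)
1/(71678 + (M(28)*((Q*4)*z) - 1356)) = 1/(71678 + (3*(-3*4*9)/22 - 1356)) = 1/(71678 + (3*(-12*9)/22 - 1356)) = 1/(71678 + ((3/22)*(-108) - 1356)) = 1/(71678 + (-162/11 - 1356)) = 1/(71678 - 15078/11) = 1/(773380/11) = 11/773380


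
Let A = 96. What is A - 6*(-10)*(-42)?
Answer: -2424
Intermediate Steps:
A - 6*(-10)*(-42) = 96 - 6*(-10)*(-42) = 96 + 60*(-42) = 96 - 2520 = -2424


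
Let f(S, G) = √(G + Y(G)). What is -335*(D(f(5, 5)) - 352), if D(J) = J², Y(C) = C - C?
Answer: 116245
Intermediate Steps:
Y(C) = 0
f(S, G) = √G (f(S, G) = √(G + 0) = √G)
-335*(D(f(5, 5)) - 352) = -335*((√5)² - 352) = -335*(5 - 352) = -335*(-347) = 116245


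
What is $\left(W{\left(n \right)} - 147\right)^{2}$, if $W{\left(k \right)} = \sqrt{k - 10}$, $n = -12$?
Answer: $\left(147 - i \sqrt{22}\right)^{2} \approx 21587.0 - 1379.0 i$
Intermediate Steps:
$W{\left(k \right)} = \sqrt{-10 + k}$
$\left(W{\left(n \right)} - 147\right)^{2} = \left(\sqrt{-10 - 12} - 147\right)^{2} = \left(\sqrt{-22} - 147\right)^{2} = \left(i \sqrt{22} - 147\right)^{2} = \left(-147 + i \sqrt{22}\right)^{2}$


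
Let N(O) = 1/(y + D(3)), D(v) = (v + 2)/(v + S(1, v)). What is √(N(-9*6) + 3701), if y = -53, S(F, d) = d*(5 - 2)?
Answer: √1473586289/631 ≈ 60.836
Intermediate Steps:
S(F, d) = 3*d (S(F, d) = d*3 = 3*d)
D(v) = (2 + v)/(4*v) (D(v) = (v + 2)/(v + 3*v) = (2 + v)/((4*v)) = (2 + v)*(1/(4*v)) = (2 + v)/(4*v))
N(O) = -12/631 (N(O) = 1/(-53 + (¼)*(2 + 3)/3) = 1/(-53 + (¼)*(⅓)*5) = 1/(-53 + 5/12) = 1/(-631/12) = -12/631)
√(N(-9*6) + 3701) = √(-12/631 + 3701) = √(2335319/631) = √1473586289/631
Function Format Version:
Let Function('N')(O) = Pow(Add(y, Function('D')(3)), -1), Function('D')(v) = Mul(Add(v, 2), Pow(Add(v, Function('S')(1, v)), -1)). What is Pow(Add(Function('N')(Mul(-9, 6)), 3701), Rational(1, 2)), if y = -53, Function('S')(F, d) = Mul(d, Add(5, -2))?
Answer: Mul(Rational(1, 631), Pow(1473586289, Rational(1, 2))) ≈ 60.836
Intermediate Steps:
Function('S')(F, d) = Mul(3, d) (Function('S')(F, d) = Mul(d, 3) = Mul(3, d))
Function('D')(v) = Mul(Rational(1, 4), Pow(v, -1), Add(2, v)) (Function('D')(v) = Mul(Add(v, 2), Pow(Add(v, Mul(3, v)), -1)) = Mul(Add(2, v), Pow(Mul(4, v), -1)) = Mul(Add(2, v), Mul(Rational(1, 4), Pow(v, -1))) = Mul(Rational(1, 4), Pow(v, -1), Add(2, v)))
Function('N')(O) = Rational(-12, 631) (Function('N')(O) = Pow(Add(-53, Mul(Rational(1, 4), Pow(3, -1), Add(2, 3))), -1) = Pow(Add(-53, Mul(Rational(1, 4), Rational(1, 3), 5)), -1) = Pow(Add(-53, Rational(5, 12)), -1) = Pow(Rational(-631, 12), -1) = Rational(-12, 631))
Pow(Add(Function('N')(Mul(-9, 6)), 3701), Rational(1, 2)) = Pow(Add(Rational(-12, 631), 3701), Rational(1, 2)) = Pow(Rational(2335319, 631), Rational(1, 2)) = Mul(Rational(1, 631), Pow(1473586289, Rational(1, 2)))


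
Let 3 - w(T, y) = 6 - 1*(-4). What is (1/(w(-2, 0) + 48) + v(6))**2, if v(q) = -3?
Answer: 14884/1681 ≈ 8.8542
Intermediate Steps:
w(T, y) = -7 (w(T, y) = 3 - (6 - 1*(-4)) = 3 - (6 + 4) = 3 - 1*10 = 3 - 10 = -7)
(1/(w(-2, 0) + 48) + v(6))**2 = (1/(-7 + 48) - 3)**2 = (1/41 - 3)**2 = (-122/41)**2 = 14884/1681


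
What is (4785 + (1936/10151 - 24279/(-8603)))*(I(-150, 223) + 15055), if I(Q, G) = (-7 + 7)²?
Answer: 6294986746787810/87329053 ≈ 7.2084e+7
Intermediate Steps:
I(Q, G) = 0 (I(Q, G) = 0² = 0)
(4785 + (1936/10151 - 24279/(-8603)))*(I(-150, 223) + 15055) = (4785 + (1936/10151 - 24279/(-8603)))*(0 + 15055) = (4785 + (1936*(1/10151) - 24279*(-1/8603)))*15055 = (4785 + (1936/10151 + 24279/8603))*15055 = (4785 + 263111537/87329053)*15055 = (418132630142/87329053)*15055 = 6294986746787810/87329053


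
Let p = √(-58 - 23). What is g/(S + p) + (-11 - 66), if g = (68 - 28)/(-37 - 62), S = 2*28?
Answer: -24525431/318483 + 40*I/35387 ≈ -77.007 + 0.0011304*I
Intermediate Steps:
p = 9*I (p = √(-81) = 9*I ≈ 9.0*I)
S = 56
g = -40/99 (g = 40/(-99) = 40*(-1/99) = -40/99 ≈ -0.40404)
g/(S + p) + (-11 - 66) = -40*(56 - 9*I)/3217/99 + (-11 - 66) = -40*(56 - 9*I)/318483 - 77 = -77 - 40*(56 - 9*I)/318483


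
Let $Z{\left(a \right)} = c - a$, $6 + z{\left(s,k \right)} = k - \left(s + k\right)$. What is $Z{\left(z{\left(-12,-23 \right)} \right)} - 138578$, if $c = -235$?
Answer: $-138819$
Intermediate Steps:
$z{\left(s,k \right)} = -6 - s$ ($z{\left(s,k \right)} = -6 + \left(k - \left(s + k\right)\right) = -6 + \left(k - \left(k + s\right)\right) = -6 - s$)
$Z{\left(a \right)} = -235 - a$
$Z{\left(z{\left(-12,-23 \right)} \right)} - 138578 = \left(-235 - \left(-6 - -12\right)\right) - 138578 = \left(-235 - \left(-6 + 12\right)\right) - 138578 = \left(-235 - 6\right) - 138578 = -241 - 138578 = -138819$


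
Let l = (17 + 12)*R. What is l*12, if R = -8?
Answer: -2784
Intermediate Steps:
l = -232 (l = (17 + 12)*(-8) = 29*(-8) = -232)
l*12 = -232*12 = -2784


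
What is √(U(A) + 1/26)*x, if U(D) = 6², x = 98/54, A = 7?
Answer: 49*√24362/702 ≈ 10.895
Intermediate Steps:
x = 49/27 (x = 98*(1/54) = 49/27 ≈ 1.8148)
U(D) = 36
√(U(A) + 1/26)*x = √(36 + 1/26)*(49/27) = √(937/26)*(49/27) = (√24362/26)*(49/27) = 49*√24362/702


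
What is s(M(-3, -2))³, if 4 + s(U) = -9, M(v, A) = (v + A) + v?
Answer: -2197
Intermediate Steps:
M(v, A) = A + 2*v (M(v, A) = (A + v) + v = A + 2*v)
s(U) = -13 (s(U) = -4 - 9 = -13)
s(M(-3, -2))³ = (-13)³ = -2197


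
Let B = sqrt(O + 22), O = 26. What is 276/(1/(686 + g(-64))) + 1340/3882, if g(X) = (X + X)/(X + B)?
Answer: 4054445810/21351 + 384*sqrt(3)/11 ≈ 1.8996e+5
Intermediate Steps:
B = 4*sqrt(3) (B = sqrt(26 + 22) = sqrt(48) = 4*sqrt(3) ≈ 6.9282)
g(X) = 2*X/(X + 4*sqrt(3)) (g(X) = (X + X)/(X + 4*sqrt(3)) = (2*X)/(X + 4*sqrt(3)) = 2*X/(X + 4*sqrt(3)))
276/(1/(686 + g(-64))) + 1340/3882 = 276/(1/(686 + 2*(-64)/(-64 + 4*sqrt(3)))) + 1340/3882 = 276/(1/(686 - 128/(-64 + 4*sqrt(3)))) + 1340*(1/3882) = 276*(686 - 128/(-64 + 4*sqrt(3))) + 670/1941 = (189336 - 35328/(-64 + 4*sqrt(3))) + 670/1941 = 367501846/1941 - 35328/(-64 + 4*sqrt(3))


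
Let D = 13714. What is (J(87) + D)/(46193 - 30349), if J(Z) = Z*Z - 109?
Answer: 10587/7922 ≈ 1.3364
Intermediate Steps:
J(Z) = -109 + Z**2 (J(Z) = Z**2 - 109 = -109 + Z**2)
(J(87) + D)/(46193 - 30349) = ((-109 + 87**2) + 13714)/(46193 - 30349) = ((-109 + 7569) + 13714)/15844 = (7460 + 13714)*(1/15844) = 21174*(1/15844) = 10587/7922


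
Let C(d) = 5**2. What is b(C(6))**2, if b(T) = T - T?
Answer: 0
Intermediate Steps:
C(d) = 25
b(T) = 0
b(C(6))**2 = 0**2 = 0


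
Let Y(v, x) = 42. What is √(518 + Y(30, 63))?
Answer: 4*√35 ≈ 23.664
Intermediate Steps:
√(518 + Y(30, 63)) = √(518 + 42) = √560 = 4*√35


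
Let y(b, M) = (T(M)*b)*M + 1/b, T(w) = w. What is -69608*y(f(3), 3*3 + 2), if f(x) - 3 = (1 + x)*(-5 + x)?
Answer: 210633808/5 ≈ 4.2127e+7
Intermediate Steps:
f(x) = 3 + (1 + x)*(-5 + x)
y(b, M) = 1/b + b*M**2 (y(b, M) = (M*b)*M + 1/b = b*M**2 + 1/b = 1/b + b*M**2)
-69608*y(f(3), 3*3 + 2) = -69608*(1/(-2 + 3**2 - 4*3) + (-2 + 3**2 - 4*3)*(3*3 + 2)**2) = -69608*(1/(-2 + 9 - 12) + (-2 + 9 - 12)*(9 + 2)**2) = -69608*(1/(-5) - 5*11**2) = -69608*(-1/5 - 5*121) = -69608*(-1/5 - 605) = -69608*(-3026/5) = 210633808/5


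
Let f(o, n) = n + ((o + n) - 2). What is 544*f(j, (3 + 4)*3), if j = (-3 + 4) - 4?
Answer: 20128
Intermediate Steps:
j = -3 (j = 1 - 4 = -3)
f(o, n) = -2 + o + 2*n (f(o, n) = n + ((n + o) - 2) = n + (-2 + n + o) = -2 + o + 2*n)
544*f(j, (3 + 4)*3) = 544*(-2 - 3 + 2*((3 + 4)*3)) = 544*(-2 - 3 + 2*(7*3)) = 544*(-2 - 3 + 2*21) = 544*(-2 - 3 + 42) = 544*37 = 20128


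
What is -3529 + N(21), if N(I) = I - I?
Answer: -3529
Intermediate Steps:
N(I) = 0
-3529 + N(21) = -3529 + 0 = -3529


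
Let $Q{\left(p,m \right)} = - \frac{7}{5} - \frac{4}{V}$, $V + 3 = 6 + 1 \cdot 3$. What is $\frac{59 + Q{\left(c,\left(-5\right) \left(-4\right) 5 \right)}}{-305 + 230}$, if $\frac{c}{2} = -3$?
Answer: $- \frac{854}{1125} \approx -0.75911$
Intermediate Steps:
$V = 6$ ($V = -3 + \left(6 + 1 \cdot 3\right) = -3 + \left(6 + 3\right) = -3 + 9 = 6$)
$c = -6$ ($c = 2 \left(-3\right) = -6$)
$Q{\left(p,m \right)} = - \frac{31}{15}$ ($Q{\left(p,m \right)} = - \frac{7}{5} - \frac{4}{6} = \left(-7\right) \frac{1}{5} - \frac{2}{3} = - \frac{7}{5} - \frac{2}{3} = - \frac{31}{15}$)
$\frac{59 + Q{\left(c,\left(-5\right) \left(-4\right) 5 \right)}}{-305 + 230} = \frac{59 - \frac{31}{15}}{-305 + 230} = \frac{854}{15 \left(-75\right)} = \frac{854}{15} \left(- \frac{1}{75}\right) = - \frac{854}{1125}$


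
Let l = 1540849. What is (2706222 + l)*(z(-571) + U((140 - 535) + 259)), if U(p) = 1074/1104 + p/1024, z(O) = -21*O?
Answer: 149938496901367/2944 ≈ 5.0930e+10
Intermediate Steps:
U(p) = 179/184 + p/1024 (U(p) = 1074*(1/1104) + p*(1/1024) = 179/184 + p/1024)
(2706222 + l)*(z(-571) + U((140 - 535) + 259)) = (2706222 + 1540849)*(-21*(-571) + (179/184 + ((140 - 535) + 259)/1024)) = 4247071*(11991 + (179/184 + (-395 + 259)/1024)) = 4247071*(11991 + (179/184 + (1/1024)*(-136))) = 4247071*(11991 + (179/184 - 17/128)) = 4247071*(11991 + 2473/2944) = 4247071*(35303977/2944) = 149938496901367/2944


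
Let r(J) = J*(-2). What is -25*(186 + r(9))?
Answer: -4200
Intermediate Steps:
r(J) = -2*J
-25*(186 + r(9)) = -25*(186 - 2*9) = -25*(186 - 18) = -25*168 = -4200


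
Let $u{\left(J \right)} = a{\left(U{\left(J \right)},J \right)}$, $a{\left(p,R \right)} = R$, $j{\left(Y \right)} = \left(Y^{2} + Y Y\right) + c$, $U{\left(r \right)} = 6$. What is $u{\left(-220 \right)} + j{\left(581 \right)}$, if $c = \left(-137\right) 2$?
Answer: $674628$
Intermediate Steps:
$c = -274$
$j{\left(Y \right)} = -274 + 2 Y^{2}$ ($j{\left(Y \right)} = \left(Y^{2} + Y Y\right) - 274 = \left(Y^{2} + Y^{2}\right) - 274 = 2 Y^{2} - 274 = -274 + 2 Y^{2}$)
$u{\left(J \right)} = J$
$u{\left(-220 \right)} + j{\left(581 \right)} = -220 - \left(274 - 2 \cdot 581^{2}\right) = -220 + \left(-274 + 2 \cdot 337561\right) = -220 + \left(-274 + 675122\right) = -220 + 674848 = 674628$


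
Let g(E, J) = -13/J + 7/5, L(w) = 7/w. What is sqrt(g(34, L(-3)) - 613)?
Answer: I*sqrt(742385)/35 ≈ 24.618*I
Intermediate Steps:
g(E, J) = 7/5 - 13/J (g(E, J) = -13/J + 7*(1/5) = -13/J + 7/5 = 7/5 - 13/J)
sqrt(g(34, L(-3)) - 613) = sqrt((7/5 - 13/(7/(-3))) - 613) = sqrt((7/5 - 13/(7*(-1/3))) - 613) = sqrt((7/5 - 13/(-7/3)) - 613) = sqrt((7/5 - 13*(-3/7)) - 613) = sqrt((7/5 + 39/7) - 613) = sqrt(244/35 - 613) = sqrt(-21211/35) = I*sqrt(742385)/35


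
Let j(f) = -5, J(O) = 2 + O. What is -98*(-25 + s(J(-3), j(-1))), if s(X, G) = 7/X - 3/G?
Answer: 15386/5 ≈ 3077.2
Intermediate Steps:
s(X, G) = -3/G + 7/X
-98*(-25 + s(J(-3), j(-1))) = -98*(-25 + (-3/(-5) + 7/(2 - 3))) = -98*(-25 + (-3*(-1/5) + 7/(-1))) = -98*(-25 + (3/5 + 7*(-1))) = -98*(-25 + (3/5 - 7)) = -98*(-25 - 32/5) = -98*(-157/5) = 15386/5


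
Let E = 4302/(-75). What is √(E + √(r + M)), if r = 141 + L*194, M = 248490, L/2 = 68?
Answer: √(-1434 + 25*√275015)/5 ≈ 21.612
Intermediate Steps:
L = 136 (L = 2*68 = 136)
E = -1434/25 (E = -1/75*4302 = -1434/25 ≈ -57.360)
r = 26525 (r = 141 + 136*194 = 141 + 26384 = 26525)
√(E + √(r + M)) = √(-1434/25 + √(26525 + 248490)) = √(-1434/25 + √275015)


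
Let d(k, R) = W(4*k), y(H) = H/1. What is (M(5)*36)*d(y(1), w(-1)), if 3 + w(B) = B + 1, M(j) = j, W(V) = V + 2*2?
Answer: 1440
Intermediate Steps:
W(V) = 4 + V (W(V) = V + 4 = 4 + V)
w(B) = -2 + B (w(B) = -3 + (B + 1) = -3 + (1 + B) = -2 + B)
y(H) = H (y(H) = H*1 = H)
d(k, R) = 4 + 4*k
(M(5)*36)*d(y(1), w(-1)) = (5*36)*(4 + 4*1) = 180*(4 + 4) = 180*8 = 1440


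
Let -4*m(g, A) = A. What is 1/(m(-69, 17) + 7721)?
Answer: 4/30867 ≈ 0.00012959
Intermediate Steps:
m(g, A) = -A/4
1/(m(-69, 17) + 7721) = 1/(-¼*17 + 7721) = 1/(-17/4 + 7721) = 1/(30867/4) = 4/30867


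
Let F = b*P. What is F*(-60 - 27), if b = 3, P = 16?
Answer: -4176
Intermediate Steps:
F = 48 (F = 3*16 = 48)
F*(-60 - 27) = 48*(-60 - 27) = 48*(-87) = -4176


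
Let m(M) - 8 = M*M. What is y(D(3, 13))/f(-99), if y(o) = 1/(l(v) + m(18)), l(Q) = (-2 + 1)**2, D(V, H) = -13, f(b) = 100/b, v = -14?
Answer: -11/3700 ≈ -0.0029730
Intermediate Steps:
m(M) = 8 + M**2 (m(M) = 8 + M*M = 8 + M**2)
l(Q) = 1 (l(Q) = (-1)**2 = 1)
y(o) = 1/333 (y(o) = 1/(1 + (8 + 18**2)) = 1/(1 + (8 + 324)) = 1/(1 + 332) = 1/333)
y(D(3, 13))/f(-99) = 1/(333*((100/(-99)))) = 1/(333*((100*(-1/99)))) = 1/(333*(-100/99)) = (1/333)*(-99/100) = -11/3700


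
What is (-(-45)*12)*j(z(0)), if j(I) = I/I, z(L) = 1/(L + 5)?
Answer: 540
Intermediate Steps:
z(L) = 1/(5 + L)
j(I) = 1
(-(-45)*12)*j(z(0)) = -(-45)*12*1 = -45*(-12)*1 = 540*1 = 540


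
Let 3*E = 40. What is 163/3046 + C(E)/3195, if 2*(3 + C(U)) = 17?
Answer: 268769/4865985 ≈ 0.055234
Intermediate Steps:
E = 40/3 (E = (⅓)*40 = 40/3 ≈ 13.333)
C(U) = 11/2 (C(U) = -3 + (½)*17 = -3 + 17/2 = 11/2)
163/3046 + C(E)/3195 = 163/3046 + (11/2)/3195 = 163*(1/3046) + (11/2)*(1/3195) = 163/3046 + 11/6390 = 268769/4865985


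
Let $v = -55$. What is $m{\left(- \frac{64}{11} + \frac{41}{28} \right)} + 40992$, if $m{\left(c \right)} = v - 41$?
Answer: $40896$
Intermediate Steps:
$m{\left(c \right)} = -96$ ($m{\left(c \right)} = -55 - 41 = -96$)
$m{\left(- \frac{64}{11} + \frac{41}{28} \right)} + 40992 = -96 + 40992 = 40896$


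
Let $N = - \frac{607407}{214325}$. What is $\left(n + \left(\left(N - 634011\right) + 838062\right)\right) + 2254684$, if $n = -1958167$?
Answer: $\frac{107283629193}{214325} \approx 5.0057 \cdot 10^{5}$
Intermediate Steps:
$N = - \frac{607407}{214325}$ ($N = \left(-607407\right) \frac{1}{214325} = - \frac{607407}{214325} \approx -2.834$)
$\left(n + \left(\left(N - 634011\right) + 838062\right)\right) + 2254684 = \left(-1958167 + \left(\left(- \frac{607407}{214325} - 634011\right) + 838062\right)\right) + 2254684 = \left(-1958167 + \left(- \frac{135885014982}{214325} + 838062\right)\right) + 2254684 = \left(-1958167 + \frac{43732623168}{214325}\right) + 2254684 = - \frac{375951519107}{214325} + 2254684 = \frac{107283629193}{214325}$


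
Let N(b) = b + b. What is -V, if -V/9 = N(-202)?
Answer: -3636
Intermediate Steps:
N(b) = 2*b
V = 3636 (V = -18*(-202) = -9*(-404) = 3636)
-V = -1*3636 = -3636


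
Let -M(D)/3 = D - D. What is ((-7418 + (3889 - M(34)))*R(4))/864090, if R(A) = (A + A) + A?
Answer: -7058/144015 ≈ -0.049009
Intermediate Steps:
R(A) = 3*A (R(A) = 2*A + A = 3*A)
M(D) = 0 (M(D) = -3*(D - D) = -3*0 = 0)
((-7418 + (3889 - M(34)))*R(4))/864090 = ((-7418 + (3889 - 1*0))*(3*4))/864090 = ((-7418 + (3889 + 0))*12)*(1/864090) = ((-7418 + 3889)*12)*(1/864090) = -3529*12*(1/864090) = -42348*1/864090 = -7058/144015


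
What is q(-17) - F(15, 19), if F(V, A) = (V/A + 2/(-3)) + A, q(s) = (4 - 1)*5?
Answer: -235/57 ≈ -4.1228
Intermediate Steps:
q(s) = 15 (q(s) = 3*5 = 15)
F(V, A) = -⅔ + A + V/A (F(V, A) = (V/A + 2*(-⅓)) + A = (V/A - ⅔) + A = (-⅔ + V/A) + A = -⅔ + A + V/A)
q(-17) - F(15, 19) = 15 - (-⅔ + 19 + 15/19) = 15 - 1*1090/57 = 15 - 1090/57 = -235/57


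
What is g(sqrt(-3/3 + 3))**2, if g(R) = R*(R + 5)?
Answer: 54 + 20*sqrt(2) ≈ 82.284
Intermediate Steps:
g(R) = R*(5 + R)
g(sqrt(-3/3 + 3))**2 = (sqrt(-3/3 + 3)*(5 + sqrt(-3/3 + 3)))**2 = (sqrt(-3*1/3 + 3)*(5 + sqrt(-3*1/3 + 3)))**2 = (sqrt(-1 + 3)*(5 + sqrt(-1 + 3)))**2 = (sqrt(2)*(5 + sqrt(2)))**2 = 2*(5 + sqrt(2))**2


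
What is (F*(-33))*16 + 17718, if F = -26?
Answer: 31446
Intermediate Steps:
(F*(-33))*16 + 17718 = -26*(-33)*16 + 17718 = 858*16 + 17718 = 13728 + 17718 = 31446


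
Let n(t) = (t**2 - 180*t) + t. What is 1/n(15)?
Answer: -1/2460 ≈ -0.00040650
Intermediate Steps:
n(t) = t**2 - 179*t
1/n(15) = 1/(15*(-179 + 15)) = 1/(15*(-164)) = 1/(-2460) = -1/2460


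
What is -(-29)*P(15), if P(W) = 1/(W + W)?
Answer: 29/30 ≈ 0.96667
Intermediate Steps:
P(W) = 1/(2*W)
-(-29)*P(15) = -(-29)*(1/2)/15 = -(-29)*(1/2)*(1/15) = -(-29)/30 = -1*(-29/30) = 29/30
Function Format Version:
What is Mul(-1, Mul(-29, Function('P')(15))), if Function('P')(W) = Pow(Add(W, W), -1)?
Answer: Rational(29, 30) ≈ 0.96667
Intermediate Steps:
Function('P')(W) = Mul(Rational(1, 2), Pow(W, -1)) (Function('P')(W) = Pow(Mul(2, W), -1) = Mul(Rational(1, 2), Pow(W, -1)))
Mul(-1, Mul(-29, Function('P')(15))) = Mul(-1, Mul(-29, Mul(Rational(1, 2), Pow(15, -1)))) = Mul(-1, Mul(-29, Mul(Rational(1, 2), Rational(1, 15)))) = Mul(-1, Mul(-29, Rational(1, 30))) = Mul(-1, Rational(-29, 30)) = Rational(29, 30)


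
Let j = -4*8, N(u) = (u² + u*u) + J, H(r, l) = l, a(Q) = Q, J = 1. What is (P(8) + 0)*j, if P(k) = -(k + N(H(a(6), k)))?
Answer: 4384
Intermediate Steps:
N(u) = 1 + 2*u² (N(u) = (u² + u*u) + 1 = (u² + u²) + 1 = 2*u² + 1 = 1 + 2*u²)
P(k) = -1 - k - 2*k² (P(k) = -(k + (1 + 2*k²)) = -(1 + k + 2*k²) = -1 - k - 2*k²)
j = -32
(P(8) + 0)*j = ((-1 - 1*8 - 2*8²) + 0)*(-32) = ((-1 - 8 - 2*64) + 0)*(-32) = ((-1 - 8 - 128) + 0)*(-32) = (-137 + 0)*(-32) = -137*(-32) = 4384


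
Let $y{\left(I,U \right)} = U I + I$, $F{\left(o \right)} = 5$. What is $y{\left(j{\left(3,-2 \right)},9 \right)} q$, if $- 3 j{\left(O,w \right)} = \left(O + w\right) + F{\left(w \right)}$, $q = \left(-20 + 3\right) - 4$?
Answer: $420$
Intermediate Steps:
$q = -21$ ($q = -17 - 4 = -21$)
$j{\left(O,w \right)} = - \frac{5}{3} - \frac{O}{3} - \frac{w}{3}$ ($j{\left(O,w \right)} = - \frac{\left(O + w\right) + 5}{3} = - \frac{5 + O + w}{3} = - \frac{5}{3} - \frac{O}{3} - \frac{w}{3}$)
$y{\left(I,U \right)} = I + I U$ ($y{\left(I,U \right)} = I U + I = I + I U$)
$y{\left(j{\left(3,-2 \right)},9 \right)} q = \left(- \frac{5}{3} - 1 - - \frac{2}{3}\right) \left(1 + 9\right) \left(-21\right) = \left(- \frac{5}{3} - 1 + \frac{2}{3}\right) 10 \left(-21\right) = \left(-2\right) 10 \left(-21\right) = \left(-20\right) \left(-21\right) = 420$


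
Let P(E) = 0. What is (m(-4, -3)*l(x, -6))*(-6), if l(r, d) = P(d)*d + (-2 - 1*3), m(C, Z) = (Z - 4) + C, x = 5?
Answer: -330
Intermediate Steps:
m(C, Z) = -4 + C + Z (m(C, Z) = (-4 + Z) + C = -4 + C + Z)
l(r, d) = -5 (l(r, d) = 0*d + (-2 - 1*3) = 0 + (-2 - 3) = 0 - 5 = -5)
(m(-4, -3)*l(x, -6))*(-6) = ((-4 - 4 - 3)*(-5))*(-6) = -11*(-5)*(-6) = 55*(-6) = -330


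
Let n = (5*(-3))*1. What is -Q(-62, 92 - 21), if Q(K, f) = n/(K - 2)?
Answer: -15/64 ≈ -0.23438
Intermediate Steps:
n = -15 (n = -15*1 = -15)
Q(K, f) = -15/(-2 + K) (Q(K, f) = -15/(K - 2) = -15/(-2 + K))
-Q(-62, 92 - 21) = -(-15)/(-2 - 62) = -(-15)/(-64) = -(-15)*(-1)/64 = -1*15/64 = -15/64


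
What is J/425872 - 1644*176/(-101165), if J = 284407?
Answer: 151995542123/43083340880 ≈ 3.5279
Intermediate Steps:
J/425872 - 1644*176/(-101165) = 284407/425872 - 1644*176/(-101165) = 284407*(1/425872) - 289344*(-1/101165) = 284407/425872 + 289344/101165 = 151995542123/43083340880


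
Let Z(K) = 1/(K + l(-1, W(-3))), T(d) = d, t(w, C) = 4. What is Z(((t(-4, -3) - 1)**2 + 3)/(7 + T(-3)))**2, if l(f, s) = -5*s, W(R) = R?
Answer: 1/324 ≈ 0.0030864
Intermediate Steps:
Z(K) = 1/(15 + K) (Z(K) = 1/(K - 5*(-3)) = 1/(K + 15) = 1/(15 + K))
Z(((t(-4, -3) - 1)**2 + 3)/(7 + T(-3)))**2 = (1/(15 + ((4 - 1)**2 + 3)/(7 - 3)))**2 = (1/(15 + (3**2 + 3)/4))**2 = (1/(15 + (9 + 3)*(1/4)))**2 = (1/(15 + 12*(1/4)))**2 = (1/(15 + 3))**2 = (1/18)**2 = 1/324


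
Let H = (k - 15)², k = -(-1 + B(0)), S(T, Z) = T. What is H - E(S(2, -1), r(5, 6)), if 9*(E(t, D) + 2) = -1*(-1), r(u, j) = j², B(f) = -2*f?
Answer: 1781/9 ≈ 197.89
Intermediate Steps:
k = 1 (k = -(-1 - 2*0) = -(-1 + 0) = -1*(-1) = 1)
E(t, D) = -17/9 (E(t, D) = -2 + (-1*(-1))/9 = -2 + (⅑)*1 = -2 + ⅑ = -17/9)
H = 196 (H = (1 - 15)² = (-14)² = 196)
H - E(S(2, -1), r(5, 6)) = 196 - 1*(-17/9) = 196 + 17/9 = 1781/9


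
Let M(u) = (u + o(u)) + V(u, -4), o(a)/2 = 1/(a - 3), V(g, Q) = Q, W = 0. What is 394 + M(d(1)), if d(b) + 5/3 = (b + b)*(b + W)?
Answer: 4675/12 ≈ 389.58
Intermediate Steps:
d(b) = -5/3 + 2*b**2 (d(b) = -5/3 + (b + b)*(b + 0) = -5/3 + (2*b)*b = -5/3 + 2*b**2)
o(a) = 2/(-3 + a) (o(a) = 2/(a - 3) = 2/(-3 + a))
M(u) = -4 + u + 2/(-3 + u) (M(u) = (u + 2/(-3 + u)) - 4 = -4 + u + 2/(-3 + u))
394 + M(d(1)) = 394 + (2 + (-4 + (-5/3 + 2*1**2))*(-3 + (-5/3 + 2*1**2)))/(-3 + (-5/3 + 2*1**2)) = 394 + (2 + (-4 + (-5/3 + 2*1))*(-3 + (-5/3 + 2*1)))/(-3 + (-5/3 + 2*1)) = 394 + (2 + (-4 + (-5/3 + 2))*(-3 + (-5/3 + 2)))/(-3 + (-5/3 + 2)) = 394 + (2 + (-4 + 1/3)*(-3 + 1/3))/(-3 + 1/3) = 394 + (2 - 11/3*(-8/3))/(-8/3) = 394 - 3*(2 + 88/9)/8 = 394 - 3/8*106/9 = 394 - 53/12 = 4675/12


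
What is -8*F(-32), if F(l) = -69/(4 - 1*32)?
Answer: -138/7 ≈ -19.714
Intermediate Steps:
F(l) = 69/28 (F(l) = -69/(4 - 32) = -69/(-28) = -69*(-1/28) = 69/28)
-8*F(-32) = -8*69/28 = -138/7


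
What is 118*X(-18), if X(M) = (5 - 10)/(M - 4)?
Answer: 295/11 ≈ 26.818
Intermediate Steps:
X(M) = -5/(-4 + M)
118*X(-18) = 118*(-5/(-4 - 18)) = 118*(-5/(-22)) = 118*(-5*(-1/22)) = 118*(5/22) = 295/11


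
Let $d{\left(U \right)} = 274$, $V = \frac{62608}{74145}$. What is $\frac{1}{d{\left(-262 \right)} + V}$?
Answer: $\frac{74145}{20378338} \approx 0.0036384$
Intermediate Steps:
$V = \frac{62608}{74145}$ ($V = 62608 \cdot \frac{1}{74145} = \frac{62608}{74145} \approx 0.8444$)
$\frac{1}{d{\left(-262 \right)} + V} = \frac{1}{274 + \frac{62608}{74145}} = \frac{1}{\frac{20378338}{74145}} = \frac{74145}{20378338}$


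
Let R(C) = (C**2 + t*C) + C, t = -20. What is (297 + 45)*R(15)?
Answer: -20520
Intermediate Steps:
R(C) = C**2 - 19*C (R(C) = (C**2 - 20*C) + C = C**2 - 19*C)
(297 + 45)*R(15) = (297 + 45)*(15*(-19 + 15)) = 342*(15*(-4)) = 342*(-60) = -20520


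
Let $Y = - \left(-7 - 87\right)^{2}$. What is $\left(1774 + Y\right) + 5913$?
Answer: $-1149$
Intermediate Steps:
$Y = -8836$ ($Y = - \left(-94\right)^{2} = \left(-1\right) 8836 = -8836$)
$\left(1774 + Y\right) + 5913 = \left(1774 - 8836\right) + 5913 = -7062 + 5913 = -1149$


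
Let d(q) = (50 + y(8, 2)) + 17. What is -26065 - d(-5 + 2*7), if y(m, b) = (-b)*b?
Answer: -26128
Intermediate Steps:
y(m, b) = -b²
d(q) = 63 (d(q) = (50 - 1*2²) + 17 = (50 - 1*4) + 17 = (50 - 4) + 17 = 46 + 17 = 63)
-26065 - d(-5 + 2*7) = -26065 - 1*63 = -26065 - 63 = -26128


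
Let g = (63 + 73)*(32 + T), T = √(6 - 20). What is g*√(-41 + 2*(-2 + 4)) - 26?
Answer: -26 - 136*√518 + 4352*I*√37 ≈ -3121.3 + 26472.0*I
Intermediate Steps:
T = I*√14 (T = √(-14) = I*√14 ≈ 3.7417*I)
g = 4352 + 136*I*√14 (g = (63 + 73)*(32 + I*√14) = 136*(32 + I*√14) = 4352 + 136*I*√14 ≈ 4352.0 + 508.87*I)
g*√(-41 + 2*(-2 + 4)) - 26 = (4352 + 136*I*√14)*√(-41 + 2*(-2 + 4)) - 26 = (4352 + 136*I*√14)*√(-41 + 2*2) - 26 = (4352 + 136*I*√14)*√(-41 + 4) - 26 = (4352 + 136*I*√14)*√(-37) - 26 = (4352 + 136*I*√14)*(I*√37) - 26 = I*√37*(4352 + 136*I*√14) - 26 = -26 + I*√37*(4352 + 136*I*√14)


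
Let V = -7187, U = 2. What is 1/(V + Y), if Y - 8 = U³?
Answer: -1/7171 ≈ -0.00013945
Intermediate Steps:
Y = 16 (Y = 8 + 2³ = 8 + 8 = 16)
1/(V + Y) = 1/(-7187 + 16) = 1/(-7171) = -1/7171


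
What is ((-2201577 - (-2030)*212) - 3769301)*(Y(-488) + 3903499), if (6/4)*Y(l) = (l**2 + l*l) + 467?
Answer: -70165158735626/3 ≈ -2.3388e+13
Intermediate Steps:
Y(l) = 934/3 + 4*l**2/3 (Y(l) = 2*((l**2 + l*l) + 467)/3 = 2*((l**2 + l**2) + 467)/3 = 2*(2*l**2 + 467)/3 = 2*(467 + 2*l**2)/3 = 934/3 + 4*l**2/3)
((-2201577 - (-2030)*212) - 3769301)*(Y(-488) + 3903499) = ((-2201577 - (-2030)*212) - 3769301)*((934/3 + (4/3)*(-488)**2) + 3903499) = ((-2201577 - 1*(-430360)) - 3769301)*((934/3 + (4/3)*238144) + 3903499) = ((-2201577 + 430360) - 3769301)*((934/3 + 952576/3) + 3903499) = (-1771217 - 3769301)*(953510/3 + 3903499) = -5540518*12664007/3 = -70165158735626/3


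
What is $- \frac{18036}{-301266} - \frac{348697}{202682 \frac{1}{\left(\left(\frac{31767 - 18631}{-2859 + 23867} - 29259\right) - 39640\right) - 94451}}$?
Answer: $\frac{417240894077551071}{1484691658814} \approx 2.8103 \cdot 10^{5}$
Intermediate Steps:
$- \frac{18036}{-301266} - \frac{348697}{202682 \frac{1}{\left(\left(\frac{31767 - 18631}{-2859 + 23867} - 29259\right) - 39640\right) - 94451}} = \left(-18036\right) \left(- \frac{1}{301266}\right) - \frac{348697}{202682 \frac{1}{\left(\left(\frac{13136}{21008} - 29259\right) - 39640\right) - 94451}} = \frac{334}{5579} - \frac{348697}{202682 \frac{1}{\left(\left(13136 \cdot \frac{1}{21008} - 29259\right) - 39640\right) - 94451}} = \frac{334}{5579} - \frac{348697}{202682 \frac{1}{\left(\left(\frac{821}{1313} - 29259\right) - 39640\right) - 94451}} = \frac{334}{5579} - \frac{348697}{202682 \frac{1}{\left(- \frac{38416246}{1313} - 39640\right) - 94451}} = \frac{334}{5579} - \frac{348697}{202682 \frac{1}{- \frac{90463566}{1313} - 94451}} = \frac{334}{5579} - \frac{348697}{202682 \frac{1}{- \frac{214477729}{1313}}} = \frac{334}{5579} - \frac{348697}{202682 \left(- \frac{1313}{214477729}\right)} = \frac{334}{5579} - \frac{348697}{- \frac{266121466}{214477729}} = \frac{334}{5579} - - \frac{74787740669113}{266121466} = \frac{334}{5579} + \frac{74787740669113}{266121466} = \frac{417240894077551071}{1484691658814}$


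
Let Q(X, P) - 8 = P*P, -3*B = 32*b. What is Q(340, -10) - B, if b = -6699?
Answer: -71348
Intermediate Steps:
B = 71456 (B = -32*(-6699)/3 = -⅓*(-214368) = 71456)
Q(X, P) = 8 + P² (Q(X, P) = 8 + P*P = 8 + P²)
Q(340, -10) - B = (8 + (-10)²) - 1*71456 = (8 + 100) - 71456 = 108 - 71456 = -71348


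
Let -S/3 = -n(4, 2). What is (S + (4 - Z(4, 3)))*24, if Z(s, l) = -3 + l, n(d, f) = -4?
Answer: -192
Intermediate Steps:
S = -12 (S = -(-3)*(-4) = -3*4 = -12)
(S + (4 - Z(4, 3)))*24 = (-12 + (4 - (-3 + 3)))*24 = (-12 + (4 - 1*0))*24 = (-12 + (4 + 0))*24 = (-12 + 4)*24 = -8*24 = -192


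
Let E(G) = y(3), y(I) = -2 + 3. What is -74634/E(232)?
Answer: -74634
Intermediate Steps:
y(I) = 1
E(G) = 1
-74634/E(232) = -74634/1 = -74634*1 = -74634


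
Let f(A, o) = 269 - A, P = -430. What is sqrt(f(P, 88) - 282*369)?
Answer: I*sqrt(103359) ≈ 321.5*I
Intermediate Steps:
sqrt(f(P, 88) - 282*369) = sqrt((269 - 1*(-430)) - 282*369) = sqrt((269 + 430) - 104058) = sqrt(699 - 104058) = sqrt(-103359) = I*sqrt(103359)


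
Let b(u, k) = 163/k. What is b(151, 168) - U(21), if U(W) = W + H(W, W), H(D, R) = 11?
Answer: -5213/168 ≈ -31.030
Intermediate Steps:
U(W) = 11 + W (U(W) = W + 11 = 11 + W)
b(151, 168) - U(21) = 163/168 - (11 + 21) = 163*(1/168) - 1*32 = 163/168 - 32 = -5213/168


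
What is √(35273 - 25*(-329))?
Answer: √43498 ≈ 208.56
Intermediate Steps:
√(35273 - 25*(-329)) = √(35273 + 8225) = √43498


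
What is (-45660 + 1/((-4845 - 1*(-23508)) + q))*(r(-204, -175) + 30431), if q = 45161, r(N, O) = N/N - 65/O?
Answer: -3104014677645587/2233840 ≈ -1.3895e+9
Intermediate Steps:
r(N, O) = 1 - 65/O
(-45660 + 1/((-4845 - 1*(-23508)) + q))*(r(-204, -175) + 30431) = (-45660 + 1/((-4845 - 1*(-23508)) + 45161))*((-65 - 175)/(-175) + 30431) = (-45660 + 1/((-4845 + 23508) + 45161))*(-1/175*(-240) + 30431) = (-45660 + 1/(18663 + 45161))*(48/35 + 30431) = (-45660 + 1/63824)*(1065133/35) = -2914203839/63824*1065133/35 = -3104014677645587/2233840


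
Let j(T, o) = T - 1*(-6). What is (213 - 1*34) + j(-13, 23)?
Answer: 172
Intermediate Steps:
j(T, o) = 6 + T (j(T, o) = T + 6 = 6 + T)
(213 - 1*34) + j(-13, 23) = (213 - 1*34) + (6 - 13) = (213 - 34) - 7 = 179 - 7 = 172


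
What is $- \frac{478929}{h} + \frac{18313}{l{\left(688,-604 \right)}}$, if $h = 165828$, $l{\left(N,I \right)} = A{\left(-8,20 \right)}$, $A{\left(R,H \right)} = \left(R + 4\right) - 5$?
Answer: $- \frac{1013706175}{497484} \approx -2037.7$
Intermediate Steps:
$A{\left(R,H \right)} = -1 + R$ ($A{\left(R,H \right)} = \left(4 + R\right) - 5 = -1 + R$)
$l{\left(N,I \right)} = -9$ ($l{\left(N,I \right)} = -1 - 8 = -9$)
$- \frac{478929}{h} + \frac{18313}{l{\left(688,-604 \right)}} = - \frac{478929}{165828} + \frac{18313}{-9} = \left(-478929\right) \frac{1}{165828} + 18313 \left(- \frac{1}{9}\right) = - \frac{159643}{55276} - \frac{18313}{9} = - \frac{1013706175}{497484}$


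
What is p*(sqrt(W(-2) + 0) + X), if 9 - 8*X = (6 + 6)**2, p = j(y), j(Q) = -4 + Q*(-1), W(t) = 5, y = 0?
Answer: 135/2 - 4*sqrt(5) ≈ 58.556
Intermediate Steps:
j(Q) = -4 - Q
p = -4 (p = -4 - 1*0 = -4 + 0 = -4)
X = -135/8 (X = 9/8 - (6 + 6)**2/8 = 9/8 - 1/8*12**2 = 9/8 - 1/8*144 = 9/8 - 18 = -135/8 ≈ -16.875)
p*(sqrt(W(-2) + 0) + X) = -4*(sqrt(5 + 0) - 135/8) = -4*(sqrt(5) - 135/8) = -4*(-135/8 + sqrt(5)) = 135/2 - 4*sqrt(5)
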